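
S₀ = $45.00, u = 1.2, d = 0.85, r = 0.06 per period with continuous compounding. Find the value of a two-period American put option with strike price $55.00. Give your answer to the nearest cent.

$10.00

Risk-neutral probability p = (e^0.06 − 0.85)/(1.2 − 0.85) = 0.2118/0.3500 = 0.6052
Terminal stock prices: S_uu = 64.8, S_ud = 45.9, S_dd = 32.51
Terminal payoffs (K − S): max(-9.8, 0) = 0, max(9.1, 0) = 9.1, max(22.49, 0) = 22.49
Node u (S = 54): continuation = e^(−0.06)·[0.6052·0.0000 + 0.3948·9.1000] = 3.3831; exercise value = 1.0000 ≤ continuation, so V_u = 3.3831
Node d (S = 38.25): continuation = e^(−0.06)·[0.6052·9.1000 + 0.3948·22.4875] = 13.5470; exercise value = 16.7500 > continuation, so V_d = 16.7500 (exercise)
Node 0 (S = 45): continuation = e^(−0.06)·[0.6052·3.3831 + 0.3948·16.7500] = 8.1554; exercise value = 10.0000 > continuation, so V_0 = 10.0000 (exercise)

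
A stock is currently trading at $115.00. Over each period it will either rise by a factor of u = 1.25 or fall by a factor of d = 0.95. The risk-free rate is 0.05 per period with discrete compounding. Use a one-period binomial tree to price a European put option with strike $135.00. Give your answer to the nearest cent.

$16.35

Risk-neutral probability p = (1 + 0.05 − 0.95)/(1.25 − 0.95) = 0.1000/0.3000 = 0.3333
Terminal stock prices: S_u = 143.8, S_d = 109.2
Terminal payoffs (K − S): max(-8.75, 0) = 0, max(25.75, 0) = 25.75
Node 0 (S = 115): V_0 = 1/1.05·[0.3333·0.0000 + 0.6667·25.7500] = 16.3492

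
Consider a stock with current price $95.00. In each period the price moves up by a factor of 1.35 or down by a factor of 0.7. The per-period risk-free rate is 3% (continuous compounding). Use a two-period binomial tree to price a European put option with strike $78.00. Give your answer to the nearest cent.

Risk-neutral probability p = (e^0.03 − 0.7)/(1.35 − 0.7) = 0.3305/0.6500 = 0.5084
Terminal stock prices: S_uu = 173.1, S_ud = 89.77, S_dd = 46.55
Terminal payoffs (K − S): max(-95.14, 0) = 0, max(-11.77, 0) = 0, max(31.45, 0) = 31.45
Node u (S = 128.2): V_u = e^(−0.03)·[0.5084·0.0000 + 0.4916·0.0000] = 0.0000
Node d (S = 66.5): V_d = e^(−0.03)·[0.5084·0.0000 + 0.4916·31.4500] = 15.0041
Node 0 (S = 95): V_0 = e^(−0.03)·[0.5084·0.0000 + 0.4916·15.0041] = 7.1582

$7.16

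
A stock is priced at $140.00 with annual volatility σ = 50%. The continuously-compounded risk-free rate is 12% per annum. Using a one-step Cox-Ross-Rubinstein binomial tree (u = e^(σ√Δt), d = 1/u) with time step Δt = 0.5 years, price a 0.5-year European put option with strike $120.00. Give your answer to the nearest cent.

CRR parameters: u = e^(σ√Δt) = e^(0.5·√0.5) = 1.4241, d = 1/u = 0.7022
Per-period rate: rΔt = 0.12·0.5 = 0.06, so R = e^0.06 = 1.0618
Risk-neutral probability p = (e^0.06 − 0.7022)/(1.4241 − 0.7022) = 0.3596/0.7219 = 0.4982
Terminal stock prices: S_u = 199.4, S_d = 98.31
Terminal payoffs (K − S): max(-79.38, 0) = 0, max(21.69, 0) = 21.69
Node 0 (S = 140): V_0 = e^(−0.06)·[0.4982·0.0000 + 0.5018·21.6936] = 10.2524

$10.25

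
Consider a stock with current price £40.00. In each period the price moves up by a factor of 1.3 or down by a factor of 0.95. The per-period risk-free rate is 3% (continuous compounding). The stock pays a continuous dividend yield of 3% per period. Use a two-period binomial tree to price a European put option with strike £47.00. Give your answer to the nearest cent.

£7.54

Per-period risk-free factor R = e^0.03 = 1.0305; dividend-adjusted growth = e^(0.03−0.03) = 1.0000.
Risk-neutral probability p = (1.0000 − 0.95)/(1.3 − 0.95) = 0.0500/0.3500 = 0.1429
Terminal stock prices: S_uu = 67.6, S_ud = 49.4, S_dd = 36.1
Terminal payoffs (K − S): max(-20.6, 0) = 0, max(-2.4, 0) = 0, max(10.9, 0) = 10.9
Node u (S = 52): V_u = e^(−0.03)·[0.1429·0.0000 + 0.8571·0.0000] = 0.0000
Node d (S = 38): V_d = e^(−0.03)·[0.1429·0.0000 + 0.8571·10.9000] = 9.0667
Node 0 (S = 40): V_0 = e^(−0.03)·[0.1429·0.0000 + 0.8571·9.0667] = 7.5418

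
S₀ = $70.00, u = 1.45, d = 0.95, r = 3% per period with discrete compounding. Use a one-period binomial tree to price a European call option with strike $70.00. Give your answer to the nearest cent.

Risk-neutral probability p = (1 + 0.03 − 0.95)/(1.45 − 0.95) = 0.0800/0.5000 = 0.1600
Terminal stock prices: S_u = 101.5, S_d = 66.5
Terminal payoffs (S − K): max(31.5, 0) = 31.5, max(-3.5, 0) = 0
Node 0 (S = 70): V_0 = 1/1.03·[0.1600·31.5000 + 0.8400·0.0000] = 4.8932

$4.89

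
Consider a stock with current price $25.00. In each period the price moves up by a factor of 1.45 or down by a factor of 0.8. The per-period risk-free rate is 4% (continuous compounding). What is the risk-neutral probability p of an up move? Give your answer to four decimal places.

Risk-neutral probability p = (e^0.04 − 0.8)/(1.45 − 0.8) = 0.2408/0.6500 = 0.3705

p = 0.3705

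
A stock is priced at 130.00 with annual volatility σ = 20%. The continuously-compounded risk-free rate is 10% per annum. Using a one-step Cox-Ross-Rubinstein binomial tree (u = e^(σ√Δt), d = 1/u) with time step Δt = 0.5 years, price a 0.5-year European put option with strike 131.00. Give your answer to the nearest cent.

CRR parameters: u = e^(σ√Δt) = e^(0.2·√0.5) = 1.1519, d = 1/u = 0.8681
Per-period rate: rΔt = 0.1·0.5 = 0.05, so R = e^0.05 = 1.0513
Risk-neutral probability p = (e^0.05 − 0.8681)/(1.1519 − 0.8681) = 0.1831/0.2838 = 0.6454
Terminal stock prices: S_u = 149.7, S_d = 112.9
Terminal payoffs (K − S): max(-18.75, 0) = 0, max(18.14, 0) = 18.14
Node 0 (S = 130): V_0 = e^(−0.05)·[0.6454·0.0000 + 0.3546·18.1440] = 6.1206

6.12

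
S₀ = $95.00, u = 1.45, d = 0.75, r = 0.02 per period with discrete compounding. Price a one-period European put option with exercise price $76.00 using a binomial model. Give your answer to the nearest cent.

$2.86

Risk-neutral probability p = (1 + 0.02 − 0.75)/(1.45 − 0.75) = 0.2700/0.7000 = 0.3857
Terminal stock prices: S_u = 137.8, S_d = 71.25
Terminal payoffs (K − S): max(-61.75, 0) = 0, max(4.75, 0) = 4.75
Node 0 (S = 95): V_0 = 1/1.02·[0.3857·0.0000 + 0.6143·4.7500] = 2.8606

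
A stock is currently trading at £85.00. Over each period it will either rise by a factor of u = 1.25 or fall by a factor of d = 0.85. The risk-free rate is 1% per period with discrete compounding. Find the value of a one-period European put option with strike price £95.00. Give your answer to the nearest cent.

Risk-neutral probability p = (1 + 0.01 − 0.85)/(1.25 − 0.85) = 0.1600/0.4000 = 0.4000
Terminal stock prices: S_u = 106.2, S_d = 72.25
Terminal payoffs (K − S): max(-11.25, 0) = 0, max(22.75, 0) = 22.75
Node 0 (S = 85): V_0 = 1/1.01·[0.4000·0.0000 + 0.6000·22.7500] = 13.5149

£13.51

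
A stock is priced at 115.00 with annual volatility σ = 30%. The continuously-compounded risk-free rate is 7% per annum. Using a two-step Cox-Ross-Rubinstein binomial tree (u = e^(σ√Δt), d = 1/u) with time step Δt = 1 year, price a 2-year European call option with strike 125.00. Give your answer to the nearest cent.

CRR parameters: u = e^(σ√Δt) = e^(0.3·√1) = 1.3499, d = 1/u = 0.7408
Per-period rate: rΔt = 0.07·1 = 0.07, so R = e^0.07 = 1.0725
Risk-neutral probability p = (e^0.07 − 0.7408)/(1.3499 − 0.7408) = 0.3317/0.6090 = 0.5446
Terminal stock prices: S_uu = 209.5, S_ud = 115, S_dd = 63.11
Terminal payoffs (S − K): max(84.54, 0) = 84.54, max(-10, 0) = 0, max(-61.89, 0) = 0
Node u (S = 155.2): V_u = e^(−0.07)·[0.5446·84.5437 + 0.4554·0.0000] = 42.9306
Node d (S = 85.19): V_d = e^(−0.07)·[0.5446·0.0000 + 0.4554·0.0000] = 0.0000
Node 0 (S = 115): V_0 = e^(−0.07)·[0.5446·42.9306 + 0.4554·0.0000] = 21.7998

21.80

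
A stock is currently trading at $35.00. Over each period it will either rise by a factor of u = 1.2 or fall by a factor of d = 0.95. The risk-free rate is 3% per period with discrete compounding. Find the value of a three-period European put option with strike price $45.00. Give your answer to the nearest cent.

Risk-neutral probability p = (1 + 0.03 − 0.95)/(1.2 − 0.95) = 0.0800/0.2500 = 0.3200
Terminal stock prices: S_uuu = 60.48, S_uud = 47.88, S_udd = 37.91, S_ddd = 30.01
Terminal payoffs (K − S): max(-15.48, 0) = 0, max(-2.88, 0) = 0, max(7.095, 0) = 7.095, max(14.99, 0) = 14.99
Node uu (S = 50.4): V_uu = 1/1.03·[0.3200·0.0000 + 0.6800·0.0000] = 0.0000
Node ud (S = 39.9): V_ud = 1/1.03·[0.3200·0.0000 + 0.6800·7.0950] = 4.6841
Node dd (S = 31.59): V_dd = 1/1.03·[0.3200·7.0950 + 0.6800·14.9919] = 12.1018
Node u (S = 42): V_u = 1/1.03·[0.3200·0.0000 + 0.6800·4.6841] = 3.0924
Node d (S = 33.25): V_d = 1/1.03·[0.3200·4.6841 + 0.6800·12.1018] = 9.4448
Node 0 (S = 35): V_0 = 1/1.03·[0.3200·3.0924 + 0.6800·9.4448] = 7.1961

$7.20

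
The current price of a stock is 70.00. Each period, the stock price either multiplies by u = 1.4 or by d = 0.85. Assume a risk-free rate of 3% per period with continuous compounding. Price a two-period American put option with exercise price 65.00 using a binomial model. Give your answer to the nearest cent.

6.13

Risk-neutral probability p = (e^0.03 − 0.85)/(1.4 − 0.85) = 0.1805/0.5500 = 0.3281
Terminal stock prices: S_uu = 137.2, S_ud = 83.3, S_dd = 50.57
Terminal payoffs (K − S): max(-72.2, 0) = 0, max(-18.3, 0) = 0, max(14.43, 0) = 14.43
Node u (S = 98): continuation = e^(−0.03)·[0.3281·0.0000 + 0.6719·0.0000] = 0.0000; exercise value = 0.0000 ≤ continuation, so V_u = 0.0000
Node d (S = 59.5): continuation = e^(−0.03)·[0.3281·0.0000 + 0.6719·14.4250] = 9.4057; exercise value = 5.5000 ≤ continuation, so V_d = 9.4057
Node 0 (S = 70): continuation = e^(−0.03)·[0.3281·0.0000 + 0.6719·9.4057] = 6.1329; exercise value = 0.0000 ≤ continuation, so V_0 = 6.1329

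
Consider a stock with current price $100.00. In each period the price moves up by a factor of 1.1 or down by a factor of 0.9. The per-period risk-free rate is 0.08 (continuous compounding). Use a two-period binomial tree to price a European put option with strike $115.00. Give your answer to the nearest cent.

Risk-neutral probability p = (e^0.08 − 0.9)/(1.1 − 0.9) = 0.1833/0.2000 = 0.9164
Terminal stock prices: S_uu = 121, S_ud = 99, S_dd = 81
Terminal payoffs (K − S): max(-6, 0) = 0, max(16, 0) = 16, max(34, 0) = 34
Node u (S = 110): V_u = e^(−0.08)·[0.9164·0.0000 + 0.0836·16.0000] = 1.2342
Node d (S = 90): V_d = e^(−0.08)·[0.9164·16.0000 + 0.0836·34.0000] = 16.1584
Node 0 (S = 100): V_0 = e^(−0.08)·[0.9164·1.2342 + 0.0836·16.1584] = 2.2906

$2.29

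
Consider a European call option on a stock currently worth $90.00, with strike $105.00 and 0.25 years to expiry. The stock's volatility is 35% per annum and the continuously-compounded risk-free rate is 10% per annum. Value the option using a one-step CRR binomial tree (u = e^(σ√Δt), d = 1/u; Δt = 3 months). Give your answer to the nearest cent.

CRR parameters: u = e^(σ√Δt) = e^(0.35·√0.25) = 1.1912, d = 1/u = 0.8395
Per-period rate: rΔt = 0.1·0.25 = 0.025, so R = e^0.025 = 1.0253
Risk-neutral probability p = (e^0.025 − 0.8395)/(1.1912 − 0.8395) = 0.1859/0.3518 = 0.5283
Terminal stock prices: S_u = 107.2, S_d = 75.55
Terminal payoffs (S − K): max(2.212, 0) = 2.212, max(-29.45, 0) = 0
Node 0 (S = 90): V_0 = e^(−0.025)·[0.5283·2.2122 + 0.4717·0.0000] = 1.1399

$1.14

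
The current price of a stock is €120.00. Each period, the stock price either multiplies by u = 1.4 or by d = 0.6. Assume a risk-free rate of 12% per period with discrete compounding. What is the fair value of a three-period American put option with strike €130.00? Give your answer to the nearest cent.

Risk-neutral probability p = (1 + 0.12 − 0.6)/(1.4 − 0.6) = 0.5200/0.8000 = 0.6500
Terminal stock prices: S_uuu = 329.3, S_uud = 141.1, S_udd = 60.48, S_ddd = 25.92
Terminal payoffs (K − S): max(-199.3, 0) = 0, max(-11.12, 0) = 0, max(69.52, 0) = 69.52, max(104.1, 0) = 104.1
Node uu (S = 235.2): continuation = 1/1.12·[0.6500·0.0000 + 0.3500·0.0000] = 0.0000; exercise value = 0.0000 ≤ continuation, so V_uu = 0.0000
Node ud (S = 100.8): continuation = 1/1.12·[0.6500·0.0000 + 0.3500·69.5200] = 21.7250; exercise value = 29.2000 > continuation, so V_ud = 29.2000 (exercise)
Node dd (S = 43.2): continuation = 1/1.12·[0.6500·69.5200 + 0.3500·104.0800] = 72.8714; exercise value = 86.8000 > continuation, so V_dd = 86.8000 (exercise)
Node u (S = 168): continuation = 1/1.12·[0.6500·0.0000 + 0.3500·29.2000] = 9.1250; exercise value = 0.0000 ≤ continuation, so V_u = 9.1250
Node d (S = 72): continuation = 1/1.12·[0.6500·29.2000 + 0.3500·86.8000] = 44.0714; exercise value = 58.0000 > continuation, so V_d = 58.0000 (exercise)
Node 0 (S = 120): continuation = 1/1.12·[0.6500·9.1250 + 0.3500·58.0000] = 23.4208; exercise value = 10.0000 ≤ continuation, so V_0 = 23.4208

€23.42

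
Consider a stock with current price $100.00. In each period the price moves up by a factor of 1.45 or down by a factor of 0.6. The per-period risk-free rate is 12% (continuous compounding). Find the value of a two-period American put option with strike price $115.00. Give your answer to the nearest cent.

Risk-neutral probability p = (e^0.12 − 0.6)/(1.45 − 0.6) = 0.5275/0.8500 = 0.6206
Terminal stock prices: S_uu = 210.2, S_ud = 87, S_dd = 36
Terminal payoffs (K − S): max(-95.25, 0) = 0, max(28, 0) = 28, max(79, 0) = 79
Node u (S = 145): continuation = e^(−0.12)·[0.6206·0.0000 + 0.3794·28.0000] = 9.4223; exercise value = 0.0000 ≤ continuation, so V_u = 9.4223
Node d (S = 60): continuation = e^(−0.12)·[0.6206·28.0000 + 0.3794·79.0000] = 41.9959; exercise value = 55.0000 > continuation, so V_d = 55.0000 (exercise)
Node 0 (S = 100): continuation = e^(−0.12)·[0.6206·9.4223 + 0.3794·55.0000] = 23.6943; exercise value = 15.0000 ≤ continuation, so V_0 = 23.6943

$23.69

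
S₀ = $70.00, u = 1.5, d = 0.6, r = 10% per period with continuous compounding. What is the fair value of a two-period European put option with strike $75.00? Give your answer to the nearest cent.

Risk-neutral probability p = (e^0.1 − 0.6)/(1.5 − 0.6) = 0.5052/0.9000 = 0.5613
Terminal stock prices: S_uu = 157.5, S_ud = 63, S_dd = 25.2
Terminal payoffs (K − S): max(-82.5, 0) = 0, max(12, 0) = 12, max(49.8, 0) = 49.8
Node u (S = 105): V_u = e^(−0.1)·[0.5613·0.0000 + 0.4387·12.0000] = 4.7634
Node d (S = 42): V_d = e^(−0.1)·[0.5613·12.0000 + 0.4387·49.8000] = 25.8628
Node 0 (S = 70): V_0 = e^(−0.1)·[0.5613·4.7634 + 0.4387·25.8628] = 12.6855

$12.69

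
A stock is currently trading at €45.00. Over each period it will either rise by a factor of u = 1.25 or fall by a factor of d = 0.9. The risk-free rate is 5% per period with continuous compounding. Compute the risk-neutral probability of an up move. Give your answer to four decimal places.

p = 0.4322

Risk-neutral probability p = (e^0.05 − 0.9)/(1.25 − 0.9) = 0.1513/0.3500 = 0.4322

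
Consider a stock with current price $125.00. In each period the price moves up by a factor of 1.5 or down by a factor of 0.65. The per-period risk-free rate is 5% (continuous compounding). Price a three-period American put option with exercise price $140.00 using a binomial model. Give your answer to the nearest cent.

$36.39

Risk-neutral probability p = (e^0.05 − 0.65)/(1.5 − 0.65) = 0.4013/0.8500 = 0.4721
Terminal stock prices: S_uuu = 421.9, S_uud = 182.8, S_udd = 79.22, S_ddd = 34.33
Terminal payoffs (K − S): max(-281.9, 0) = 0, max(-42.81, 0) = 0, max(60.78, 0) = 60.78, max(105.7, 0) = 105.7
Node uu (S = 281.2): continuation = e^(−0.05)·[0.4721·0.0000 + 0.5279·0.0000] = 0.0000; exercise value = 0.0000 ≤ continuation, so V_uu = 0.0000
Node ud (S = 121.9): continuation = e^(−0.05)·[0.4721·0.0000 + 0.5279·60.7812] = 30.5225; exercise value = 18.1250 ≤ continuation, so V_ud = 30.5225
Node dd (S = 52.81): continuation = e^(−0.05)·[0.4721·60.7812 + 0.5279·105.6719] = 80.3596; exercise value = 87.1875 > continuation, so V_dd = 87.1875 (exercise)
Node u (S = 187.5): continuation = e^(−0.05)·[0.4721·0.0000 + 0.5279·30.5225] = 15.3275; exercise value = 0.0000 ≤ continuation, so V_u = 15.3275
Node d (S = 81.25): continuation = e^(−0.05)·[0.4721·30.5225 + 0.5279·87.1875] = 57.4893; exercise value = 58.7500 > continuation, so V_d = 58.7500 (exercise)
Node 0 (S = 125): continuation = e^(−0.05)·[0.4721·15.3275 + 0.5279·58.7500] = 36.3854; exercise value = 15.0000 ≤ continuation, so V_0 = 36.3854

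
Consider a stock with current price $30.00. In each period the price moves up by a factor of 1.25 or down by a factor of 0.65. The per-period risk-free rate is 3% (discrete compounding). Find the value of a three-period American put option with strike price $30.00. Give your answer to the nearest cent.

Risk-neutral probability p = (1 + 0.03 − 0.65)/(1.25 − 0.65) = 0.3800/0.6000 = 0.6333
Terminal stock prices: S_uuu = 58.59, S_uud = 30.47, S_udd = 15.84, S_ddd = 8.239
Terminal payoffs (K − S): max(-28.59, 0) = 0, max(-0.4688, 0) = 0, max(14.16, 0) = 14.16, max(21.76, 0) = 21.76
Node uu (S = 46.88): continuation = 1/1.03·[0.6333·0.0000 + 0.3667·0.0000] = 0.0000; exercise value = 0.0000 ≤ continuation, so V_uu = 0.0000
Node ud (S = 24.38): continuation = 1/1.03·[0.6333·0.0000 + 0.3667·14.1562] = 5.0394; exercise value = 5.6250 > continuation, so V_ud = 5.6250 (exercise)
Node dd (S = 12.68): continuation = 1/1.03·[0.6333·14.1562 + 0.3667·21.7613] = 16.4512; exercise value = 17.3250 > continuation, so V_dd = 17.3250 (exercise)
Node u (S = 37.5): continuation = 1/1.03·[0.6333·0.0000 + 0.3667·5.6250] = 2.0024; exercise value = 0.0000 ≤ continuation, so V_u = 2.0024
Node d (S = 19.5): continuation = 1/1.03·[0.6333·5.6250 + 0.3667·17.3250] = 9.6262; exercise value = 10.5000 > continuation, so V_d = 10.5000 (exercise)
Node 0 (S = 30): continuation = 1/1.03·[0.6333·2.0024 + 0.3667·10.5000] = 4.9691; exercise value = 0.0000 ≤ continuation, so V_0 = 4.9691

$4.97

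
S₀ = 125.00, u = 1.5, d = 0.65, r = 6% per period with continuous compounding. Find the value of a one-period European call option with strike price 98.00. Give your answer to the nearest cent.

40.84

Risk-neutral probability p = (e^0.06 − 0.65)/(1.5 − 0.65) = 0.4118/0.8500 = 0.4845
Terminal stock prices: S_u = 187.5, S_d = 81.25
Terminal payoffs (S − K): max(89.5, 0) = 89.5, max(-16.75, 0) = 0
Node 0 (S = 125): V_0 = e^(−0.06)·[0.4845·89.5000 + 0.5155·0.0000] = 40.8386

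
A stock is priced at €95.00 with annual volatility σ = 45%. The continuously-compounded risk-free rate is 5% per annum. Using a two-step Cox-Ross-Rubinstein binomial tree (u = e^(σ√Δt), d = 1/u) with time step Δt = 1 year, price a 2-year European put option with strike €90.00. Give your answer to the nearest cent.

€14.35

CRR parameters: u = e^(σ√Δt) = e^(0.45·√1) = 1.5683, d = 1/u = 0.6376
Per-period rate: rΔt = 0.05·1 = 0.05, so R = e^0.05 = 1.0513
Risk-neutral probability p = (e^0.05 − 0.6376)/(1.5683 − 0.6376) = 0.4136/0.9307 = 0.4445
Terminal stock prices: S_uu = 233.7, S_ud = 95, S_dd = 38.62
Terminal payoffs (K − S): max(-143.7, 0) = 0, max(-5, 0) = 0, max(51.38, 0) = 51.38
Node u (S = 149): V_u = e^(−0.05)·[0.4445·0.0000 + 0.5555·0.0000] = 0.0000
Node d (S = 60.57): V_d = e^(−0.05)·[0.4445·0.0000 + 0.5555·51.3759] = 27.1498
Node 0 (S = 95): V_0 = e^(−0.05)·[0.4445·0.0000 + 0.5555·27.1498] = 14.3475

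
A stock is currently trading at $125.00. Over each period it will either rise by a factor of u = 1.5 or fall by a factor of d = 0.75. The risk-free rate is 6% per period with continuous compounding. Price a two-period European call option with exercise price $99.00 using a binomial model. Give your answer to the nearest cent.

$45.88

Risk-neutral probability p = (e^0.06 − 0.75)/(1.5 − 0.75) = 0.3118/0.7500 = 0.4158
Terminal stock prices: S_uu = 281.2, S_ud = 140.6, S_dd = 70.31
Terminal payoffs (S − K): max(182.2, 0) = 182.2, max(41.62, 0) = 41.62, max(-28.69, 0) = 0
Node u (S = 187.5): V_u = e^(−0.06)·[0.4158·182.2500 + 0.5842·41.6250] = 94.2653
Node d (S = 93.75): V_d = e^(−0.06)·[0.4158·41.6250 + 0.5842·0.0000] = 16.2991
Node 0 (S = 125): V_0 = e^(−0.06)·[0.4158·94.2653 + 0.5842·16.2991] = 45.8790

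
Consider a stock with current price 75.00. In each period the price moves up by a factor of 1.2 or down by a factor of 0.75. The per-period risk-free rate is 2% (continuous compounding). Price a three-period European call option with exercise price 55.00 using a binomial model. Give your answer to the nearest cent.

25.79

Risk-neutral probability p = (e^0.02 − 0.75)/(1.2 − 0.75) = 0.2702/0.4500 = 0.6004
Terminal stock prices: S_uuu = 129.6, S_uud = 81, S_udd = 50.62, S_ddd = 31.64
Terminal payoffs (S − K): max(74.6, 0) = 74.6, max(26, 0) = 26, max(-4.375, 0) = 0, max(-23.36, 0) = 0
Node uu (S = 108): V_uu = e^(−0.02)·[0.6004·74.6000 + 0.3996·26.0000] = 54.0891
Node ud (S = 67.5): V_ud = e^(−0.02)·[0.6004·26.0000 + 0.3996·0.0000] = 15.3025
Node dd (S = 42.19): V_dd = e^(−0.02)·[0.6004·0.0000 + 0.3996·0.0000] = 0.0000
Node u (S = 90): V_u = e^(−0.02)·[0.6004·54.0891 + 0.3996·15.3025] = 37.8276
Node d (S = 56.25): V_d = e^(−0.02)·[0.6004·15.3025 + 0.3996·0.0000] = 9.0064
Node 0 (S = 75): V_0 = e^(−0.02)·[0.6004·37.8276 + 0.3996·9.0064] = 25.7910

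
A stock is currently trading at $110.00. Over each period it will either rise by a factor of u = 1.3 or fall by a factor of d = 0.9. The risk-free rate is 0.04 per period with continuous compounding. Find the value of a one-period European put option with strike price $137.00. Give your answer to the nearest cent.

Risk-neutral probability p = (e^0.04 − 0.9)/(1.3 − 0.9) = 0.1408/0.4000 = 0.3520
Terminal stock prices: S_u = 143, S_d = 99
Terminal payoffs (K − S): max(-6, 0) = 0, max(38, 0) = 38
Node 0 (S = 110): V_0 = e^(−0.04)·[0.3520·0.0000 + 0.6480·38.0000] = 23.6575

$23.66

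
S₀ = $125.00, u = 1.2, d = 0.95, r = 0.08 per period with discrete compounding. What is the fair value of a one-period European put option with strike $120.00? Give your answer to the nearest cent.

Risk-neutral probability p = (1 + 0.08 − 0.95)/(1.2 − 0.95) = 0.1300/0.2500 = 0.5200
Terminal stock prices: S_u = 150, S_d = 118.8
Terminal payoffs (K − S): max(-30, 0) = 0, max(1.25, 0) = 1.25
Node 0 (S = 125): V_0 = 1/1.08·[0.5200·0.0000 + 0.4800·1.2500] = 0.5556

$0.56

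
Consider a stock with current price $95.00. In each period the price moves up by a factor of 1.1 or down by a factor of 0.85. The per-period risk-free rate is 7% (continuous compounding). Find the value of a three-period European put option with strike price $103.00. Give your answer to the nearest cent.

Risk-neutral probability p = (e^0.07 − 0.85)/(1.1 − 0.85) = 0.2225/0.2500 = 0.8900
Terminal stock prices: S_uuu = 126.4, S_uud = 97.71, S_udd = 75.5, S_ddd = 58.34
Terminal payoffs (K − S): max(-23.45, 0) = 0, max(5.292, 0) = 5.292, max(27.5, 0) = 27.5, max(44.66, 0) = 44.66
Node uu (S = 115): V_uu = e^(−0.07)·[0.8900·0.0000 + 0.1100·5.2925] = 0.5427
Node ud (S = 88.83): V_ud = e^(−0.07)·[0.8900·5.2925 + 0.1100·27.4988] = 7.2116
Node dd (S = 68.64): V_dd = e^(−0.07)·[0.8900·27.4988 + 0.1100·44.6581] = 27.3991
Node u (S = 104.5): V_u = e^(−0.07)·[0.8900·0.5427 + 0.1100·7.2116] = 1.1897
Node d (S = 80.75): V_d = e^(−0.07)·[0.8900·7.2116 + 0.1100·27.3991] = 8.7939
Node 0 (S = 95): V_0 = e^(−0.07)·[0.8900·1.1897 + 0.1100·8.7939] = 1.8890

$1.89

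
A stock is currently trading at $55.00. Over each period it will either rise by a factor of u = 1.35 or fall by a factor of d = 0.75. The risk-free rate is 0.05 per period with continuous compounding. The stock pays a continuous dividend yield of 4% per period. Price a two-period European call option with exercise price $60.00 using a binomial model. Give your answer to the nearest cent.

$6.84

Per-period risk-free factor R = e^0.05 = 1.0513; dividend-adjusted growth = e^(0.05−0.04) = 1.0101.
Risk-neutral probability p = (1.0101 − 0.75)/(1.35 − 0.75) = 0.2601/0.6000 = 0.4334
Terminal stock prices: S_uu = 100.2, S_ud = 55.69, S_dd = 30.94
Terminal payoffs (S − K): max(40.24, 0) = 40.24, max(-4.312, 0) = 0, max(-29.06, 0) = 0
Node u (S = 74.25): V_u = e^(−0.05)·[0.4334·40.2375 + 0.5666·0.0000] = 16.5891
Node d (S = 41.25): V_d = e^(−0.05)·[0.4334·0.0000 + 0.5666·0.0000] = 0.0000
Node 0 (S = 55): V_0 = e^(−0.05)·[0.4334·16.5891 + 0.5666·0.0000] = 6.8393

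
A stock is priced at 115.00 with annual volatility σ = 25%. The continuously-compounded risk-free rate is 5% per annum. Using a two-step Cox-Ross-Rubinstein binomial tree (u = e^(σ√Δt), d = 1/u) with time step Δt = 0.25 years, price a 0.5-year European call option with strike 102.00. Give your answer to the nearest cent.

18.33

CRR parameters: u = e^(σ√Δt) = e^(0.25·√0.25) = 1.1331, d = 1/u = 0.8825
Per-period rate: rΔt = 0.05·0.25 = 0.0125, so R = e^0.0125 = 1.0126
Risk-neutral probability p = (e^0.0125 − 0.8825)/(1.1331 − 0.8825) = 0.1301/0.2507 = 0.5190
Terminal stock prices: S_uu = 147.7, S_ud = 115, S_dd = 89.56
Terminal payoffs (S − K): max(45.66, 0) = 45.66, max(13, 0) = 13, max(-12.44, 0) = 0
Node u (S = 130.3): V_u = e^(−0.0125)·[0.5190·45.6629 + 0.4810·13.0000] = 29.5791
Node d (S = 101.5): V_d = e^(−0.0125)·[0.5190·13.0000 + 0.4810·0.0000] = 6.6628
Node 0 (S = 115): V_0 = e^(−0.0125)·[0.5190·29.5791 + 0.4810·6.6628] = 18.3253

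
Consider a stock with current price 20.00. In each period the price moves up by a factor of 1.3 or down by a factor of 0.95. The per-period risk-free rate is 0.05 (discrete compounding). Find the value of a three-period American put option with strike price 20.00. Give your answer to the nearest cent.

0.90

Risk-neutral probability p = (1 + 0.05 − 0.95)/(1.3 − 0.95) = 0.1000/0.3500 = 0.2857
Terminal stock prices: S_uuu = 43.94, S_uud = 32.11, S_udd = 23.46, S_ddd = 17.15
Terminal payoffs (K − S): max(-23.94, 0) = 0, max(-12.11, 0) = 0, max(-3.465, 0) = 0, max(2.853, 0) = 2.853
Node uu (S = 33.8): continuation = 1/1.05·[0.2857·0.0000 + 0.7143·0.0000] = 0.0000; exercise value = 0.0000 ≤ continuation, so V_uu = 0.0000
Node ud (S = 24.7): continuation = 1/1.05·[0.2857·0.0000 + 0.7143·0.0000] = 0.0000; exercise value = 0.0000 ≤ continuation, so V_ud = 0.0000
Node dd (S = 18.05): continuation = 1/1.05·[0.2857·0.0000 + 0.7143·2.8525] = 1.9405; exercise value = 1.9500 > continuation, so V_dd = 1.9500 (exercise)
Node u (S = 26): continuation = 1/1.05·[0.2857·0.0000 + 0.7143·0.0000] = 0.0000; exercise value = 0.0000 ≤ continuation, so V_u = 0.0000
Node d (S = 19): continuation = 1/1.05·[0.2857·0.0000 + 0.7143·1.9500] = 1.3265; exercise value = 1.0000 ≤ continuation, so V_d = 1.3265
Node 0 (S = 20): continuation = 1/1.05·[0.2857·0.0000 + 0.7143·1.3265] = 0.9024; exercise value = 0.0000 ≤ continuation, so V_0 = 0.9024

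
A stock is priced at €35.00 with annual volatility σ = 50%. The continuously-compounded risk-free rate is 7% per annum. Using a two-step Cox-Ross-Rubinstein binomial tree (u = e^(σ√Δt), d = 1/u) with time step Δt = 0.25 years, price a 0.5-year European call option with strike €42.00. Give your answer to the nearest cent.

CRR parameters: u = e^(σ√Δt) = e^(0.5·√0.25) = 1.2840, d = 1/u = 0.7788
Per-period rate: rΔt = 0.07·0.25 = 0.0175, so R = e^0.0175 = 1.0177
Risk-neutral probability p = (e^0.0175 − 0.7788)/(1.2840 − 0.7788) = 0.2389/0.5052 = 0.4728
Terminal stock prices: S_uu = 57.71, S_ud = 35, S_dd = 21.23
Terminal payoffs (S − K): max(15.71, 0) = 15.71, max(-7, 0) = 0, max(-20.77, 0) = 0
Node u (S = 44.94): V_u = e^(−0.0175)·[0.4728·15.7052 + 0.5272·0.0000] = 7.2961
Node d (S = 27.26): V_d = e^(−0.0175)·[0.4728·0.0000 + 0.5272·0.0000] = 0.0000
Node 0 (S = 35): V_0 = e^(−0.0175)·[0.4728·7.2961 + 0.5272·0.0000] = 3.3895

€3.39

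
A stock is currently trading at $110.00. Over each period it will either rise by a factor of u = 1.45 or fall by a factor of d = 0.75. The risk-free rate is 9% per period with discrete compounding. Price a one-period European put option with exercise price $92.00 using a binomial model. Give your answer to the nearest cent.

Risk-neutral probability p = (1 + 0.09 − 0.75)/(1.45 − 0.75) = 0.3400/0.7000 = 0.4857
Terminal stock prices: S_u = 159.5, S_d = 82.5
Terminal payoffs (K − S): max(-67.5, 0) = 0, max(9.5, 0) = 9.5
Node 0 (S = 110): V_0 = 1/1.09·[0.4857·0.0000 + 0.5143·9.5000] = 4.4823

$4.48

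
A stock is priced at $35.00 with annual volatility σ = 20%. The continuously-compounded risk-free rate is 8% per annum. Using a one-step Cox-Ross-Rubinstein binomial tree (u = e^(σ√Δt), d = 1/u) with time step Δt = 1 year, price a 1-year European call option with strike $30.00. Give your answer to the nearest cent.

$7.73

CRR parameters: u = e^(σ√Δt) = e^(0.2·√1) = 1.2214, d = 1/u = 0.8187
Per-period rate: rΔt = 0.08·1 = 0.08, so R = e^0.08 = 1.0833
Risk-neutral probability p = (e^0.08 − 0.8187)/(1.2214 − 0.8187) = 0.2646/0.4027 = 0.6570
Terminal stock prices: S_u = 42.75, S_d = 28.66
Terminal payoffs (S − K): max(12.75, 0) = 12.75, max(-1.344, 0) = 0
Node 0 (S = 35): V_0 = e^(−0.08)·[0.6570·12.7491 + 0.3430·0.0000] = 7.7322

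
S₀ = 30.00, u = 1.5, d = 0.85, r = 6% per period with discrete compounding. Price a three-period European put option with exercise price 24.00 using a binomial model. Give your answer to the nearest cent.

Risk-neutral probability p = (1 + 0.06 − 0.85)/(1.5 − 0.85) = 0.2100/0.6500 = 0.3231
Terminal stock prices: S_uuu = 101.2, S_uud = 57.38, S_udd = 32.51, S_ddd = 18.42
Terminal payoffs (K − S): max(-77.25, 0) = 0, max(-33.38, 0) = 0, max(-8.512, 0) = 0, max(5.576, 0) = 5.576
Node uu (S = 67.5): V_uu = 1/1.06·[0.3231·0.0000 + 0.6769·0.0000] = 0.0000
Node ud (S = 38.25): V_ud = 1/1.06·[0.3231·0.0000 + 0.6769·0.0000] = 0.0000
Node dd (S = 21.67): V_dd = 1/1.06·[0.3231·0.0000 + 0.6769·5.5763] = 3.5610
Node u (S = 45): V_u = 1/1.06·[0.3231·0.0000 + 0.6769·0.0000] = 0.0000
Node d (S = 25.5): V_d = 1/1.06·[0.3231·0.0000 + 0.6769·3.5610] = 2.2741
Node 0 (S = 30): V_0 = 1/1.06·[0.3231·0.0000 + 0.6769·2.2741] = 1.4523

1.45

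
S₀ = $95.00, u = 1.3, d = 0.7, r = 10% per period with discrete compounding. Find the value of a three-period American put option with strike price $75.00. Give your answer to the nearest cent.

$4.22

Risk-neutral probability p = (1 + 0.1 − 0.7)/(1.3 − 0.7) = 0.4000/0.6000 = 0.6667
Terminal stock prices: S_uuu = 208.7, S_uud = 112.4, S_udd = 60.51, S_ddd = 32.58
Terminal payoffs (K − S): max(-133.7, 0) = 0, max(-37.39, 0) = 0, max(14.49, 0) = 14.49, max(42.42, 0) = 42.42
Node uu (S = 160.6): continuation = 1/1.1·[0.6667·0.0000 + 0.3333·0.0000] = 0.0000; exercise value = 0.0000 ≤ continuation, so V_uu = 0.0000
Node ud (S = 86.45): continuation = 1/1.1·[0.6667·0.0000 + 0.3333·14.4850] = 4.3894; exercise value = 0.0000 ≤ continuation, so V_ud = 4.3894
Node dd (S = 46.55): continuation = 1/1.1·[0.6667·14.4850 + 0.3333·42.4150] = 21.6318; exercise value = 28.4500 > continuation, so V_dd = 28.4500 (exercise)
Node u (S = 123.5): continuation = 1/1.1·[0.6667·0.0000 + 0.3333·4.3894] = 1.3301; exercise value = 0.0000 ≤ continuation, so V_u = 1.3301
Node d (S = 66.5): continuation = 1/1.1·[0.6667·4.3894 + 0.3333·28.4500] = 11.2815; exercise value = 8.5000 ≤ continuation, so V_d = 11.2815
Node 0 (S = 95): continuation = 1/1.1·[0.6667·1.3301 + 0.3333·11.2815] = 4.2248; exercise value = 0.0000 ≤ continuation, so V_0 = 4.2248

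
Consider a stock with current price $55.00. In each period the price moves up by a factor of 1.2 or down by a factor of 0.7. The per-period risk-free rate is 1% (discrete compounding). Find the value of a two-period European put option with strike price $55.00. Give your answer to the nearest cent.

Risk-neutral probability p = (1 + 0.01 − 0.7)/(1.2 − 0.7) = 0.3100/0.5000 = 0.6200
Terminal stock prices: S_uu = 79.2, S_ud = 46.2, S_dd = 26.95
Terminal payoffs (K − S): max(-24.2, 0) = 0, max(8.8, 0) = 8.8, max(28.05, 0) = 28.05
Node u (S = 66): V_u = 1/1.01·[0.6200·0.0000 + 0.3800·8.8000] = 3.3109
Node d (S = 38.5): V_d = 1/1.01·[0.6200·8.8000 + 0.3800·28.0500] = 15.9554
Node 0 (S = 55): V_0 = 1/1.01·[0.6200·3.3109 + 0.3800·15.9554] = 8.0355

$8.04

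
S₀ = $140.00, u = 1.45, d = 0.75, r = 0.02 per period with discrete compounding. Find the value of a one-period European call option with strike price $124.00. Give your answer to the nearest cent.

Risk-neutral probability p = (1 + 0.02 − 0.75)/(1.45 − 0.75) = 0.2700/0.7000 = 0.3857
Terminal stock prices: S_u = 203, S_d = 105
Terminal payoffs (S − K): max(79, 0) = 79, max(-19, 0) = 0
Node 0 (S = 140): V_0 = 1/1.02·[0.3857·79.0000 + 0.6143·0.0000] = 29.8739

$29.87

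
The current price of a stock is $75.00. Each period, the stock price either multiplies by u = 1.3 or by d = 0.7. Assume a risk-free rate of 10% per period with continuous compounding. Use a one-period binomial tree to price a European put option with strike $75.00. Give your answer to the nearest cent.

Risk-neutral probability p = (e^0.1 − 0.7)/(1.3 − 0.7) = 0.4052/0.6000 = 0.6753
Terminal stock prices: S_u = 97.5, S_d = 52.5
Terminal payoffs (K − S): max(-22.5, 0) = 0, max(22.5, 0) = 22.5
Node 0 (S = 75): V_0 = e^(−0.1)·[0.6753·0.0000 + 0.3247·22.5000] = 6.6108

$6.61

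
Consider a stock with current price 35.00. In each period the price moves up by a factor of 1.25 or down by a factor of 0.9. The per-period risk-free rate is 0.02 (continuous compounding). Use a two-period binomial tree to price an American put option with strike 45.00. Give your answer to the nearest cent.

10.00

Risk-neutral probability p = (e^0.02 − 0.9)/(1.25 − 0.9) = 0.1202/0.3500 = 0.3434
Terminal stock prices: S_uu = 54.69, S_ud = 39.38, S_dd = 28.35
Terminal payoffs (K − S): max(-9.688, 0) = 0, max(5.625, 0) = 5.625, max(16.65, 0) = 16.65
Node u (S = 43.75): continuation = e^(−0.02)·[0.3434·0.0000 + 0.6566·5.6250] = 3.6201; exercise value = 1.2500 ≤ continuation, so V_u = 3.6201
Node d (S = 31.5): continuation = e^(−0.02)·[0.3434·5.6250 + 0.6566·16.6500] = 12.6089; exercise value = 13.5000 > continuation, so V_d = 13.5000 (exercise)
Node 0 (S = 35): continuation = e^(−0.02)·[0.3434·3.6201 + 0.6566·13.5000] = 9.9068; exercise value = 10.0000 > continuation, so V_0 = 10.0000 (exercise)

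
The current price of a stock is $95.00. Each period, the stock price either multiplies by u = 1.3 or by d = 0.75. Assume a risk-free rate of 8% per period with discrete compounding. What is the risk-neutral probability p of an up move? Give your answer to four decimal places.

Risk-neutral probability p = (1 + 0.08 − 0.75)/(1.3 − 0.75) = 0.3300/0.5500 = 0.6000

p = 0.6000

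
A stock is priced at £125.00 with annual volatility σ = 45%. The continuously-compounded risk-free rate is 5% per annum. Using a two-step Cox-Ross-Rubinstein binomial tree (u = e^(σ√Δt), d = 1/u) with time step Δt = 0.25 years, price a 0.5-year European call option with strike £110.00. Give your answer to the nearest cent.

CRR parameters: u = e^(σ√Δt) = e^(0.45·√0.25) = 1.2523, d = 1/u = 0.7985
Per-period rate: rΔt = 0.05·0.25 = 0.0125, so R = e^0.0125 = 1.0126
Risk-neutral probability p = (e^0.0125 − 0.7985)/(1.2523 − 0.7985) = 0.2141/0.4538 = 0.4717
Terminal stock prices: S_uu = 196, S_ud = 125, S_dd = 79.7
Terminal payoffs (S − K): max(86.04, 0) = 86.04, max(15, 0) = 15, max(-30.3, 0) = 0
Node u (S = 156.5): V_u = e^(−0.0125)·[0.4717·86.0390 + 0.5283·15.0000] = 47.9068
Node d (S = 99.81): V_d = e^(−0.0125)·[0.4717·15.0000 + 0.5283·0.0000] = 6.9877
Node 0 (S = 125): V_0 = e^(−0.0125)·[0.4717·47.9068 + 0.5283·6.9877] = 25.9628

£25.96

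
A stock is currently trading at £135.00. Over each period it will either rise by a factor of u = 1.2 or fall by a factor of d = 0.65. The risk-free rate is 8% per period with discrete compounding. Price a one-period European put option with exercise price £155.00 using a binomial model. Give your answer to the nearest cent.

£13.59

Risk-neutral probability p = (1 + 0.08 − 0.65)/(1.2 − 0.65) = 0.4300/0.5500 = 0.7818
Terminal stock prices: S_u = 162, S_d = 87.75
Terminal payoffs (K − S): max(-7, 0) = 0, max(67.25, 0) = 67.25
Node 0 (S = 135): V_0 = 1/1.08·[0.7818·0.0000 + 0.2182·67.2500] = 13.5859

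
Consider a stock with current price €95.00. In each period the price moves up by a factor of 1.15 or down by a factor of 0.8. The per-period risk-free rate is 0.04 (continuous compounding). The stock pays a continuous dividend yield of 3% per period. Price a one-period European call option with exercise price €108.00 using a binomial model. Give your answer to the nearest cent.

€0.72

Per-period risk-free factor R = e^0.04 = 1.0408; dividend-adjusted growth = e^(0.04−0.03) = 1.0101.
Risk-neutral probability p = (1.0101 − 0.8)/(1.15 − 0.8) = 0.2101/0.3500 = 0.6001
Terminal stock prices: S_u = 109.2, S_d = 76
Terminal payoffs (S − K): max(1.25, 0) = 1.25, max(-32, 0) = 0
Node 0 (S = 95): V_0 = e^(−0.04)·[0.6001·1.2500 + 0.3999·0.0000] = 0.7208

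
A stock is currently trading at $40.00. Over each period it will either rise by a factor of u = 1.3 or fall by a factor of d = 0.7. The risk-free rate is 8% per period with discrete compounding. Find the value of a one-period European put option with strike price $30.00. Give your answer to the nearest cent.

$0.68

Risk-neutral probability p = (1 + 0.08 − 0.7)/(1.3 − 0.7) = 0.3800/0.6000 = 0.6333
Terminal stock prices: S_u = 52, S_d = 28
Terminal payoffs (K − S): max(-22, 0) = 0, max(2, 0) = 2
Node 0 (S = 40): V_0 = 1/1.08·[0.6333·0.0000 + 0.3667·2.0000] = 0.6790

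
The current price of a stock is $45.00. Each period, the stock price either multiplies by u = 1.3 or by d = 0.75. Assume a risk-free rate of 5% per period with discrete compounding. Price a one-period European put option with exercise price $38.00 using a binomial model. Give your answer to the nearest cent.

Risk-neutral probability p = (1 + 0.05 − 0.75)/(1.3 − 0.75) = 0.3000/0.5500 = 0.5455
Terminal stock prices: S_u = 58.5, S_d = 33.75
Terminal payoffs (K − S): max(-20.5, 0) = 0, max(4.25, 0) = 4.25
Node 0 (S = 45): V_0 = 1/1.05·[0.5455·0.0000 + 0.4545·4.2500] = 1.8398

$1.84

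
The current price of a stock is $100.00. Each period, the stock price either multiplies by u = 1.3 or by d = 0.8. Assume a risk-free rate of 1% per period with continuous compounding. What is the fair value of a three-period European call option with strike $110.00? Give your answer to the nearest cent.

$15.40

Risk-neutral probability p = (e^0.01 − 0.8)/(1.3 − 0.8) = 0.2101/0.5000 = 0.4201
Terminal stock prices: S_uuu = 219.7, S_uud = 135.2, S_udd = 83.2, S_ddd = 51.2
Terminal payoffs (S − K): max(109.7, 0) = 109.7, max(25.2, 0) = 25.2, max(-26.8, 0) = 0, max(-58.8, 0) = 0
Node uu (S = 169): V_uu = e^(−0.01)·[0.4201·109.7000 + 0.5799·25.2000] = 60.0945
Node ud (S = 104): V_ud = e^(−0.01)·[0.4201·25.2000 + 0.5799·0.0000] = 10.4812
Node dd (S = 64): V_dd = e^(−0.01)·[0.4201·0.0000 + 0.5799·0.0000] = 0.0000
Node u (S = 130): V_u = e^(−0.01)·[0.4201·60.0945 + 0.5799·10.4812] = 31.0121
Node d (S = 80): V_d = e^(−0.01)·[0.4201·10.4812 + 0.5799·0.0000] = 4.3593
Node 0 (S = 100): V_0 = e^(−0.01)·[0.4201·31.0121 + 0.5799·4.3593] = 15.4014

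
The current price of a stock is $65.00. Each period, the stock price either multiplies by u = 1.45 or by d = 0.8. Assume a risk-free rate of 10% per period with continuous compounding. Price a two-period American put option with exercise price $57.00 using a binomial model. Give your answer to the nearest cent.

Risk-neutral probability p = (e^0.1 − 0.8)/(1.45 − 0.8) = 0.3052/0.6500 = 0.4695
Terminal stock prices: S_uu = 136.7, S_ud = 75.4, S_dd = 41.6
Terminal payoffs (K − S): max(-79.66, 0) = 0, max(-18.4, 0) = 0, max(15.4, 0) = 15.4
Node u (S = 94.25): continuation = e^(−0.1)·[0.4695·0.0000 + 0.5305·0.0000] = 0.0000; exercise value = 0.0000 ≤ continuation, so V_u = 0.0000
Node d (S = 52): continuation = e^(−0.1)·[0.4695·0.0000 + 0.5305·15.4000] = 7.3923; exercise value = 5.0000 ≤ continuation, so V_d = 7.3923
Node 0 (S = 65): continuation = e^(−0.1)·[0.4695·0.0000 + 0.5305·7.3923] = 3.5485; exercise value = 0.0000 ≤ continuation, so V_0 = 3.5485

$3.55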